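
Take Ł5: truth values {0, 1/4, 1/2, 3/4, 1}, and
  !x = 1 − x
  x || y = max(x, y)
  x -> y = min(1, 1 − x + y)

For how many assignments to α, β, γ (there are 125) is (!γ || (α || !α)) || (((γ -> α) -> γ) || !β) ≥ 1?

value 1: 97 assignments (counts)
value 3/4: 25 assignments
value 1/2: 3 assignments
So 97 of the 125 assignments meet the threshold.

97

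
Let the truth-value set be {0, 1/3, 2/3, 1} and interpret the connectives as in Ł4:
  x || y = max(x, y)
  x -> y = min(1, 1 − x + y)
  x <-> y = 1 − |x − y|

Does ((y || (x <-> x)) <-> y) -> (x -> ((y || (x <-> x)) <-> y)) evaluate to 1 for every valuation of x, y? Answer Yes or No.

Yes

x = 0, y = 0 ↦ 1
x = 0, y = 1/3 ↦ 1
x = 0, y = 2/3 ↦ 1
x = 0, y = 1 ↦ 1
x = 1/3, y = 0 ↦ 1
x = 1/3, y = 1/3 ↦ 1
x = 1/3, y = 2/3 ↦ 1
x = 1/3, y = 1 ↦ 1
x = 2/3, y = 0 ↦ 1
x = 2/3, y = 1/3 ↦ 1
x = 2/3, y = 2/3 ↦ 1
x = 2/3, y = 1 ↦ 1
x = 1, y = 0 ↦ 1
x = 1, y = 1/3 ↦ 1
x = 1, y = 2/3 ↦ 1
x = 1, y = 1 ↦ 1
Every assignment gives a value ≥ 1.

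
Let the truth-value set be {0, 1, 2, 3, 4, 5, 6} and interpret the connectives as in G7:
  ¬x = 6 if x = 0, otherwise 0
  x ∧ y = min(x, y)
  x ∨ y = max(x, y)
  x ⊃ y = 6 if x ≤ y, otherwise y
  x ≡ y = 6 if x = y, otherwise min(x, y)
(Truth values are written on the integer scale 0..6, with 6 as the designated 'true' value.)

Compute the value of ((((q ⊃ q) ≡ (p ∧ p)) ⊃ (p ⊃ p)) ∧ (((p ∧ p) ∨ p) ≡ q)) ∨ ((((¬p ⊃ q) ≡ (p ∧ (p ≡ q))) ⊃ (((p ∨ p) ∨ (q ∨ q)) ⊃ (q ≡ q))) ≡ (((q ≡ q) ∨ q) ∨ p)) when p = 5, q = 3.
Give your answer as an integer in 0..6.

q ⊃ q = 3 ⊃ 3 = 6
p ∧ p = 5 ∧ 5 = 5
(q ⊃ q) ≡ (p ∧ p) = 6 ≡ 5 = 5
p ⊃ p = 5 ⊃ 5 = 6
((q ⊃ q) ≡ (p ∧ p)) ⊃ (p ⊃ p) = 5 ⊃ 6 = 6
p ∧ p = 5 ∧ 5 = 5
(p ∧ p) ∨ p = 5 ∨ 5 = 5
((p ∧ p) ∨ p) ≡ q = 5 ≡ 3 = 3
(((q ⊃ q) ≡ (p ∧ p)) ⊃ (p ⊃ p)) ∧ (((p ∧ p) ∨ p) ≡ q) = 6 ∧ 3 = 3
¬p = ¬5 = 0
¬p ⊃ q = 0 ⊃ 3 = 6
p ≡ q = 5 ≡ 3 = 3
p ∧ (p ≡ q) = 5 ∧ 3 = 3
(¬p ⊃ q) ≡ (p ∧ (p ≡ q)) = 6 ≡ 3 = 3
p ∨ p = 5 ∨ 5 = 5
q ∨ q = 3 ∨ 3 = 3
(p ∨ p) ∨ (q ∨ q) = 5 ∨ 3 = 5
q ≡ q = 3 ≡ 3 = 6
((p ∨ p) ∨ (q ∨ q)) ⊃ (q ≡ q) = 5 ⊃ 6 = 6
((¬p ⊃ q) ≡ (p ∧ (p ≡ q))) ⊃ (((p ∨ p) ∨ (q ∨ q)) ⊃ (q ≡ q)) = 3 ⊃ 6 = 6
q ≡ q = 3 ≡ 3 = 6
(q ≡ q) ∨ q = 6 ∨ 3 = 6
((q ≡ q) ∨ q) ∨ p = 6 ∨ 5 = 6
(((¬p ⊃ q) ≡ (p ∧ (p ≡ q))) ⊃ (((p ∨ p) ∨ (q ∨ q)) ⊃ (q ≡ q))) ≡ (((q ≡ q) ∨ q) ∨ p) = 6 ≡ 6 = 6
((((q ⊃ q) ≡ (p ∧ p)) ⊃ (p ⊃ p)) ∧ (((p ∧ p) ∨ p) ≡ q)) ∨ ((((¬p ⊃ q) ≡ (p ∧ (p ≡ q))) ⊃ (((p ∨ p) ∨ (q ∨ q)) ⊃ (q ≡ q))) ≡ (((q ≡ q) ∨ q) ∨ p)) = 3 ∨ 6 = 6

6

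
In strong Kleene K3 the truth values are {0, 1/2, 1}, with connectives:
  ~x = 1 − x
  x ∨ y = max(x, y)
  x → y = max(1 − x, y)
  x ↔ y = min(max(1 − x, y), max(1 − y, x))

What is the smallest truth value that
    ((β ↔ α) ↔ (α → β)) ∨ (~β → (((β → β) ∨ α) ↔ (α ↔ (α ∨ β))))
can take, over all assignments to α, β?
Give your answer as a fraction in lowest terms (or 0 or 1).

1/2

Take α = 0, β = 1/2:
β ↔ α = 1/2 ↔ 0 = 1/2
α → β = 0 → 1/2 = 1
(β ↔ α) ↔ (α → β) = 1/2 ↔ 1 = 1/2
~β = ~1/2 = 1/2
β → β = 1/2 → 1/2 = 1/2
(β → β) ∨ α = 1/2 ∨ 0 = 1/2
α ∨ β = 0 ∨ 1/2 = 1/2
α ↔ (α ∨ β) = 0 ↔ 1/2 = 1/2
((β → β) ∨ α) ↔ (α ↔ (α ∨ β)) = 1/2 ↔ 1/2 = 1/2
~β → (((β → β) ∨ α) ↔ (α ↔ (α ∨ β))) = 1/2 → 1/2 = 1/2
((β ↔ α) ↔ (α → β)) ∨ (~β → (((β → β) ∨ α) ↔ (α ↔ (α ∨ β)))) = 1/2 ∨ 1/2 = 1/2
No assignment yields a value below 1/2, so this is the minimum.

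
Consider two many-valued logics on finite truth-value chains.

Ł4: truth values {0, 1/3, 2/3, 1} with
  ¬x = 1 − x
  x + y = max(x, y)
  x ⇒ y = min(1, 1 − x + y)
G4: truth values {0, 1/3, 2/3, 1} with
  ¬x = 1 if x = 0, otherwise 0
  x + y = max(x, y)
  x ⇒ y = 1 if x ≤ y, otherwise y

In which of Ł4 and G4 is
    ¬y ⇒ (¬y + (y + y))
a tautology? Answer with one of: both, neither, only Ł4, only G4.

both

In Ł4: every assignment gives 1 — tautology.
In G4: every assignment gives 1 — tautology.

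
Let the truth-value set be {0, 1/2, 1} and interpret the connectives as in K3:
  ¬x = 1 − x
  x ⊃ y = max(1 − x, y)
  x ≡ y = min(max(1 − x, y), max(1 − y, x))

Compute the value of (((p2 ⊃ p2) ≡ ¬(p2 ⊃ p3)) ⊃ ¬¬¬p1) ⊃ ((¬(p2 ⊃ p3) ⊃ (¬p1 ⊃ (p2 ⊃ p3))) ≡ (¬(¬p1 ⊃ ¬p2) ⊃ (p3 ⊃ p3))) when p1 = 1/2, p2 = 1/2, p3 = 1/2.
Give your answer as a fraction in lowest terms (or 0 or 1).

p2 ⊃ p2 = 1/2 ⊃ 1/2 = 1/2
p2 ⊃ p3 = 1/2 ⊃ 1/2 = 1/2
¬(p2 ⊃ p3) = ¬1/2 = 1/2
(p2 ⊃ p2) ≡ ¬(p2 ⊃ p3) = 1/2 ≡ 1/2 = 1/2
¬p1 = ¬1/2 = 1/2
¬¬p1 = ¬1/2 = 1/2
¬¬¬p1 = ¬1/2 = 1/2
((p2 ⊃ p2) ≡ ¬(p2 ⊃ p3)) ⊃ ¬¬¬p1 = 1/2 ⊃ 1/2 = 1/2
p2 ⊃ p3 = 1/2 ⊃ 1/2 = 1/2
¬(p2 ⊃ p3) = ¬1/2 = 1/2
¬p1 = ¬1/2 = 1/2
p2 ⊃ p3 = 1/2 ⊃ 1/2 = 1/2
¬p1 ⊃ (p2 ⊃ p3) = 1/2 ⊃ 1/2 = 1/2
¬(p2 ⊃ p3) ⊃ (¬p1 ⊃ (p2 ⊃ p3)) = 1/2 ⊃ 1/2 = 1/2
¬p1 = ¬1/2 = 1/2
¬p2 = ¬1/2 = 1/2
¬p1 ⊃ ¬p2 = 1/2 ⊃ 1/2 = 1/2
¬(¬p1 ⊃ ¬p2) = ¬1/2 = 1/2
p3 ⊃ p3 = 1/2 ⊃ 1/2 = 1/2
¬(¬p1 ⊃ ¬p2) ⊃ (p3 ⊃ p3) = 1/2 ⊃ 1/2 = 1/2
(¬(p2 ⊃ p3) ⊃ (¬p1 ⊃ (p2 ⊃ p3))) ≡ (¬(¬p1 ⊃ ¬p2) ⊃ (p3 ⊃ p3)) = 1/2 ≡ 1/2 = 1/2
(((p2 ⊃ p2) ≡ ¬(p2 ⊃ p3)) ⊃ ¬¬¬p1) ⊃ ((¬(p2 ⊃ p3) ⊃ (¬p1 ⊃ (p2 ⊃ p3))) ≡ (¬(¬p1 ⊃ ¬p2) ⊃ (p3 ⊃ p3))) = 1/2 ⊃ 1/2 = 1/2

1/2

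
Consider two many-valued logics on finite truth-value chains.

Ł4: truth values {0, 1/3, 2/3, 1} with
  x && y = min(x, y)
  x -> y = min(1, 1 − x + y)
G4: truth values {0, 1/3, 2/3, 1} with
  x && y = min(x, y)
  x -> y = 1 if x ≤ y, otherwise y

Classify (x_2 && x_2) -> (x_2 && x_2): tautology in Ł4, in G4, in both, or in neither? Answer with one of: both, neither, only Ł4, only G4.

both

In Ł4: every assignment gives 1 — tautology.
In G4: every assignment gives 1 — tautology.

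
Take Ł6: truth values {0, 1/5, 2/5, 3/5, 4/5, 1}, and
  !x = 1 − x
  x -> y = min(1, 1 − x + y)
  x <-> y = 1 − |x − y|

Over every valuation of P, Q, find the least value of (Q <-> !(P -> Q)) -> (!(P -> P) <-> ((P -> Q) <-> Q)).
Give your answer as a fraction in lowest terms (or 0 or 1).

1/5

Take P = 4/5, Q = 2/5:
P -> Q = 4/5 -> 2/5 = 3/5
!(P -> Q) = !3/5 = 2/5
Q <-> !(P -> Q) = 2/5 <-> 2/5 = 1
P -> P = 4/5 -> 4/5 = 1
!(P -> P) = !1 = 0
P -> Q = 4/5 -> 2/5 = 3/5
(P -> Q) <-> Q = 3/5 <-> 2/5 = 4/5
!(P -> P) <-> ((P -> Q) <-> Q) = 0 <-> 4/5 = 1/5
(Q <-> !(P -> Q)) -> (!(P -> P) <-> ((P -> Q) <-> Q)) = 1 -> 1/5 = 1/5
No assignment yields a value below 1/5, so this is the minimum.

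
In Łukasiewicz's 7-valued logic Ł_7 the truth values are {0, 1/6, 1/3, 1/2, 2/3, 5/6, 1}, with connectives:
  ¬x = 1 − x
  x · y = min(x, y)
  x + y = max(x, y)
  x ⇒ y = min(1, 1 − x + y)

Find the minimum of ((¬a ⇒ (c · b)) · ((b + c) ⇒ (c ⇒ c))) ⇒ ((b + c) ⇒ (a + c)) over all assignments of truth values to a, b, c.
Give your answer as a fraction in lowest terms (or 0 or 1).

Take a = 1/2, b = 1, c = 1/2:
¬a = ¬1/2 = 1/2
c · b = 1/2 · 1 = 1/2
¬a ⇒ (c · b) = 1/2 ⇒ 1/2 = 1
b + c = 1 + 1/2 = 1
c ⇒ c = 1/2 ⇒ 1/2 = 1
(b + c) ⇒ (c ⇒ c) = 1 ⇒ 1 = 1
(¬a ⇒ (c · b)) · ((b + c) ⇒ (c ⇒ c)) = 1 · 1 = 1
b + c = 1 + 1/2 = 1
a + c = 1/2 + 1/2 = 1/2
(b + c) ⇒ (a + c) = 1 ⇒ 1/2 = 1/2
((¬a ⇒ (c · b)) · ((b + c) ⇒ (c ⇒ c))) ⇒ ((b + c) ⇒ (a + c)) = 1 ⇒ 1/2 = 1/2
No assignment yields a value below 1/2, so this is the minimum.

1/2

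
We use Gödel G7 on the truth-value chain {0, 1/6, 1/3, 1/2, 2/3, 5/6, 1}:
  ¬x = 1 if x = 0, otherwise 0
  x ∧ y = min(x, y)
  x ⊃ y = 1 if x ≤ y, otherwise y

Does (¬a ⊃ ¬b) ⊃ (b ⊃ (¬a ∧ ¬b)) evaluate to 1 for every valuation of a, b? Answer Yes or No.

No

Counterexample: take a = 1/6, b = 1/6.
¬a = ¬1/6 = 0
¬b = ¬1/6 = 0
¬a ⊃ ¬b = 0 ⊃ 0 = 1
¬a = ¬1/6 = 0
¬b = ¬1/6 = 0
¬a ∧ ¬b = 0 ∧ 0 = 0
b ⊃ (¬a ∧ ¬b) = 1/6 ⊃ 0 = 0
(¬a ⊃ ¬b) ⊃ (b ⊃ (¬a ∧ ¬b)) = 1 ⊃ 0 = 0
This gives 0 ≠ 1.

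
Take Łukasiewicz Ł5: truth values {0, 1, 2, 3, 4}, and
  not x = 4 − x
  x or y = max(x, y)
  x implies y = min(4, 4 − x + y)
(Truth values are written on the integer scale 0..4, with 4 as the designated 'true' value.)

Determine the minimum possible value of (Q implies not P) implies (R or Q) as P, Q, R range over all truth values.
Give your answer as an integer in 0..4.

Take P = 0, Q = 0, R = 0:
not P = not 0 = 4
Q implies not P = 0 implies 4 = 4
R or Q = 0 or 0 = 0
(Q implies not P) implies (R or Q) = 4 implies 0 = 0
No assignment yields a value below 0, so this is the minimum.

0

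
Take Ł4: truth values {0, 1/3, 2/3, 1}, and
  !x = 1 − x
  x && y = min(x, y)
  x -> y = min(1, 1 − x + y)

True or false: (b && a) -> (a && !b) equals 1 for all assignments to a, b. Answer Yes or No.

Counterexample: take a = 1/3, b = 1.
b && a = 1 && 1/3 = 1/3
!b = !1 = 0
a && !b = 1/3 && 0 = 0
(b && a) -> (a && !b) = 1/3 -> 0 = 2/3
This gives 2/3 ≠ 1.

No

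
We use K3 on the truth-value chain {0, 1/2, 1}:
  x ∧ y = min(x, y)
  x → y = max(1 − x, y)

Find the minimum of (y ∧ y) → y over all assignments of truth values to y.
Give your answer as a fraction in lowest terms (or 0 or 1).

1/2

Take y = 1/2:
y ∧ y = 1/2 ∧ 1/2 = 1/2
(y ∧ y) → y = 1/2 → 1/2 = 1/2
No assignment yields a value below 1/2, so this is the minimum.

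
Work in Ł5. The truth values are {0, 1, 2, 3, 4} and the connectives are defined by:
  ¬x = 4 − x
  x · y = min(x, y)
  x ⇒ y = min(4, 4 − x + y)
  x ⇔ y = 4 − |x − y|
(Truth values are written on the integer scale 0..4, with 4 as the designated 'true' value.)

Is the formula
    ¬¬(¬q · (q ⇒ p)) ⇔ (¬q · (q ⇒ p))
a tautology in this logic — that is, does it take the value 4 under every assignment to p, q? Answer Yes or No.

At p = 1, q = 1, for instance:
¬q = ¬1 = 3
q ⇒ p = 1 ⇒ 1 = 4
¬q · (q ⇒ p) = 3 · 4 = 3
¬(¬q · (q ⇒ p)) = ¬3 = 1
¬¬(¬q · (q ⇒ p)) = ¬1 = 3
¬¬(¬q · (q ⇒ p)) ⇔ (¬q · (q ⇒ p)) = 3 ⇔ 3 = 4
and checking the remaining 24 assignments likewise gives ≥ 4 in every case.

Yes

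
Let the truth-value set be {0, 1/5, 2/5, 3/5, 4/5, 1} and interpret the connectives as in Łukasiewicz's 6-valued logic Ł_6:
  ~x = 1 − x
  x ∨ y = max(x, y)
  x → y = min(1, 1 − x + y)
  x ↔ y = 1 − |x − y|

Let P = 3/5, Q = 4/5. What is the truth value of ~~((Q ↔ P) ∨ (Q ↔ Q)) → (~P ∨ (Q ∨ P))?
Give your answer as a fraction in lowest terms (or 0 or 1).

Q ↔ P = 4/5 ↔ 3/5 = 4/5
Q ↔ Q = 4/5 ↔ 4/5 = 1
(Q ↔ P) ∨ (Q ↔ Q) = 4/5 ∨ 1 = 1
~((Q ↔ P) ∨ (Q ↔ Q)) = ~1 = 0
~~((Q ↔ P) ∨ (Q ↔ Q)) = ~0 = 1
~P = ~3/5 = 2/5
Q ∨ P = 4/5 ∨ 3/5 = 4/5
~P ∨ (Q ∨ P) = 2/5 ∨ 4/5 = 4/5
~~((Q ↔ P) ∨ (Q ↔ Q)) → (~P ∨ (Q ∨ P)) = 1 → 4/5 = 4/5

4/5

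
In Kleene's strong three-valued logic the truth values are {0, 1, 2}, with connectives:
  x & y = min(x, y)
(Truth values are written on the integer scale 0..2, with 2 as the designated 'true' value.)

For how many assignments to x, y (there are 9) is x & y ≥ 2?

x = 0, y = 0 ↦ 0  <
x = 0, y = 1 ↦ 0  <
x = 0, y = 2 ↦ 0  <
x = 1, y = 0 ↦ 0  <
x = 1, y = 1 ↦ 1  <
x = 1, y = 2 ↦ 1  <
x = 2, y = 0 ↦ 0  <
x = 2, y = 1 ↦ 1  <
x = 2, y = 2 ↦ 2  ≥
So 1 of the 9 assignments meets the threshold.

1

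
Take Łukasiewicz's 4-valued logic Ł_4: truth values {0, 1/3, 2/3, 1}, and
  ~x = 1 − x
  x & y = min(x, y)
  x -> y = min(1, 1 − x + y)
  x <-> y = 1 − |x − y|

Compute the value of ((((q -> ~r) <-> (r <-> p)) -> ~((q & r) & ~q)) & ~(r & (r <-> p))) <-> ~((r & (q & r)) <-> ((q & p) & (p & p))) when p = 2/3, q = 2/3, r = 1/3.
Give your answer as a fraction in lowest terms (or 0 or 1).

~r = ~1/3 = 2/3
q -> ~r = 2/3 -> 2/3 = 1
r <-> p = 1/3 <-> 2/3 = 2/3
(q -> ~r) <-> (r <-> p) = 1 <-> 2/3 = 2/3
q & r = 2/3 & 1/3 = 1/3
~q = ~2/3 = 1/3
(q & r) & ~q = 1/3 & 1/3 = 1/3
~((q & r) & ~q) = ~1/3 = 2/3
((q -> ~r) <-> (r <-> p)) -> ~((q & r) & ~q) = 2/3 -> 2/3 = 1
r <-> p = 1/3 <-> 2/3 = 2/3
r & (r <-> p) = 1/3 & 2/3 = 1/3
~(r & (r <-> p)) = ~1/3 = 2/3
(((q -> ~r) <-> (r <-> p)) -> ~((q & r) & ~q)) & ~(r & (r <-> p)) = 1 & 2/3 = 2/3
q & r = 2/3 & 1/3 = 1/3
r & (q & r) = 1/3 & 1/3 = 1/3
q & p = 2/3 & 2/3 = 2/3
p & p = 2/3 & 2/3 = 2/3
(q & p) & (p & p) = 2/3 & 2/3 = 2/3
(r & (q & r)) <-> ((q & p) & (p & p)) = 1/3 <-> 2/3 = 2/3
~((r & (q & r)) <-> ((q & p) & (p & p))) = ~2/3 = 1/3
((((q -> ~r) <-> (r <-> p)) -> ~((q & r) & ~q)) & ~(r & (r <-> p))) <-> ~((r & (q & r)) <-> ((q & p) & (p & p))) = 2/3 <-> 1/3 = 2/3

2/3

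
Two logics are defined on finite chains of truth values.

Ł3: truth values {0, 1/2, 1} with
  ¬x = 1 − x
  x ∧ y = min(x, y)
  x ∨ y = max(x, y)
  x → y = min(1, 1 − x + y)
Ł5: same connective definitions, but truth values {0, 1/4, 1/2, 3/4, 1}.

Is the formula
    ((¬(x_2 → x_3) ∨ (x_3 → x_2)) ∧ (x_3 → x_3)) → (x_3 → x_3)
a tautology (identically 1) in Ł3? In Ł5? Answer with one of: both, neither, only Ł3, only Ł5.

both

In Ł3: every assignment gives 1 — tautology.
In Ł5: every assignment gives 1 — tautology.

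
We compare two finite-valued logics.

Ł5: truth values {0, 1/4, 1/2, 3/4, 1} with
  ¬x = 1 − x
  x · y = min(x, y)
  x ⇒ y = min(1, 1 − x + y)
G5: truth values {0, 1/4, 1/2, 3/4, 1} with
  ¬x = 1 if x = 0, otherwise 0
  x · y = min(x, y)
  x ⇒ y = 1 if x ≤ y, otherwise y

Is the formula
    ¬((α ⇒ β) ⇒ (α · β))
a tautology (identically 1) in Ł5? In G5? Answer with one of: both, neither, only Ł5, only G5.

In Ł5: at α = 1/4, β = 0 the value is 3/4 — not a tautology.
In G5: at α = 1/4, β = 0 the value is 0 — not a tautology.

neither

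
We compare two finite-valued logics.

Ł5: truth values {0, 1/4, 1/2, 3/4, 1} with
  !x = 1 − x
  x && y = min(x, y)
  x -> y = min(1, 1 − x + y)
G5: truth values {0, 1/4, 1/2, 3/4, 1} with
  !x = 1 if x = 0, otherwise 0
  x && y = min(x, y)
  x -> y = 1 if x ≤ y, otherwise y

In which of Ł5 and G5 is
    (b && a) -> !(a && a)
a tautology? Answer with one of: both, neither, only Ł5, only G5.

In Ł5: at a = 3/4, b = 1/2 the value is 3/4 — not a tautology.
In G5: at a = 1/4, b = 1/4 the value is 0 — not a tautology.

neither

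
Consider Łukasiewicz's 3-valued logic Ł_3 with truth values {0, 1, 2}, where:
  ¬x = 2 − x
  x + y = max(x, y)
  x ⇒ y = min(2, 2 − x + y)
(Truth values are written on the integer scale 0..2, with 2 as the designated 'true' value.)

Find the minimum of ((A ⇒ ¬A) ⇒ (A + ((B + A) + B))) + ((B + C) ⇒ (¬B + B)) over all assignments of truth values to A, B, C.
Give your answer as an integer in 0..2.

Take A = 0, B = 1, C = 2:
¬A = ¬0 = 2
A ⇒ ¬A = 0 ⇒ 2 = 2
B + A = 1 + 0 = 1
(B + A) + B = 1 + 1 = 1
A + ((B + A) + B) = 0 + 1 = 1
(A ⇒ ¬A) ⇒ (A + ((B + A) + B)) = 2 ⇒ 1 = 1
B + C = 1 + 2 = 2
¬B = ¬1 = 1
¬B + B = 1 + 1 = 1
(B + C) ⇒ (¬B + B) = 2 ⇒ 1 = 1
((A ⇒ ¬A) ⇒ (A + ((B + A) + B))) + ((B + C) ⇒ (¬B + B)) = 1 + 1 = 1
No assignment yields a value below 1, so this is the minimum.

1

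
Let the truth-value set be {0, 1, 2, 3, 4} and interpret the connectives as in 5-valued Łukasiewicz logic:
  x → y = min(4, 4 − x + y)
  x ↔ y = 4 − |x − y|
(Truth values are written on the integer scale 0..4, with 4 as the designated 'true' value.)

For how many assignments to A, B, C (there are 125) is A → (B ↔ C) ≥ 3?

105

value 4: 85 assignments (counts)
value 3: 20 assignments (counts)
value 2: 12 assignments
value 1: 6 assignments
value 0: 2 assignments
So 105 of the 125 assignments meet the threshold.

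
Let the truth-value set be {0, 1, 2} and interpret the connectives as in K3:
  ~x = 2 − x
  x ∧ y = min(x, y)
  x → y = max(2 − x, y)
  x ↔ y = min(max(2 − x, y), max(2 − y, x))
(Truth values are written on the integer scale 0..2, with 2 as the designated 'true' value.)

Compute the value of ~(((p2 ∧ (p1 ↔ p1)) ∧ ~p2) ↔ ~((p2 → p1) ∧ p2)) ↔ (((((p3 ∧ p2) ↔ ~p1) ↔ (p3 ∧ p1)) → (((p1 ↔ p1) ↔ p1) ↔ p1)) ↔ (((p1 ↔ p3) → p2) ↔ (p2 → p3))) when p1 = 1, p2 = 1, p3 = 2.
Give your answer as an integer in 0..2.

1

p1 ↔ p1 = 1 ↔ 1 = 1
p2 ∧ (p1 ↔ p1) = 1 ∧ 1 = 1
~p2 = ~1 = 1
(p2 ∧ (p1 ↔ p1)) ∧ ~p2 = 1 ∧ 1 = 1
p2 → p1 = 1 → 1 = 1
(p2 → p1) ∧ p2 = 1 ∧ 1 = 1
~((p2 → p1) ∧ p2) = ~1 = 1
((p2 ∧ (p1 ↔ p1)) ∧ ~p2) ↔ ~((p2 → p1) ∧ p2) = 1 ↔ 1 = 1
~(((p2 ∧ (p1 ↔ p1)) ∧ ~p2) ↔ ~((p2 → p1) ∧ p2)) = ~1 = 1
p3 ∧ p2 = 2 ∧ 1 = 1
~p1 = ~1 = 1
(p3 ∧ p2) ↔ ~p1 = 1 ↔ 1 = 1
p3 ∧ p1 = 2 ∧ 1 = 1
((p3 ∧ p2) ↔ ~p1) ↔ (p3 ∧ p1) = 1 ↔ 1 = 1
p1 ↔ p1 = 1 ↔ 1 = 1
(p1 ↔ p1) ↔ p1 = 1 ↔ 1 = 1
((p1 ↔ p1) ↔ p1) ↔ p1 = 1 ↔ 1 = 1
(((p3 ∧ p2) ↔ ~p1) ↔ (p3 ∧ p1)) → (((p1 ↔ p1) ↔ p1) ↔ p1) = 1 → 1 = 1
p1 ↔ p3 = 1 ↔ 2 = 1
(p1 ↔ p3) → p2 = 1 → 1 = 1
p2 → p3 = 1 → 2 = 2
((p1 ↔ p3) → p2) ↔ (p2 → p3) = 1 ↔ 2 = 1
((((p3 ∧ p2) ↔ ~p1) ↔ (p3 ∧ p1)) → (((p1 ↔ p1) ↔ p1) ↔ p1)) ↔ (((p1 ↔ p3) → p2) ↔ (p2 → p3)) = 1 ↔ 1 = 1
~(((p2 ∧ (p1 ↔ p1)) ∧ ~p2) ↔ ~((p2 → p1) ∧ p2)) ↔ (((((p3 ∧ p2) ↔ ~p1) ↔ (p3 ∧ p1)) → (((p1 ↔ p1) ↔ p1) ↔ p1)) ↔ (((p1 ↔ p3) → p2) ↔ (p2 → p3))) = 1 ↔ 1 = 1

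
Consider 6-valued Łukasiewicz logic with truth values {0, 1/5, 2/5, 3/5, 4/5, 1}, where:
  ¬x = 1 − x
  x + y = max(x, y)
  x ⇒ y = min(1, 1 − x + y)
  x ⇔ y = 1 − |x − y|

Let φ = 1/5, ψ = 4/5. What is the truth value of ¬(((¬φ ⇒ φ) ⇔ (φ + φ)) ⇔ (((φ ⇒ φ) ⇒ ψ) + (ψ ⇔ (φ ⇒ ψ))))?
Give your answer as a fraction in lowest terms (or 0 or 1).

0

¬φ = ¬1/5 = 4/5
¬φ ⇒ φ = 4/5 ⇒ 1/5 = 2/5
φ + φ = 1/5 + 1/5 = 1/5
(¬φ ⇒ φ) ⇔ (φ + φ) = 2/5 ⇔ 1/5 = 4/5
φ ⇒ φ = 1/5 ⇒ 1/5 = 1
(φ ⇒ φ) ⇒ ψ = 1 ⇒ 4/5 = 4/5
φ ⇒ ψ = 1/5 ⇒ 4/5 = 1
ψ ⇔ (φ ⇒ ψ) = 4/5 ⇔ 1 = 4/5
((φ ⇒ φ) ⇒ ψ) + (ψ ⇔ (φ ⇒ ψ)) = 4/5 + 4/5 = 4/5
((¬φ ⇒ φ) ⇔ (φ + φ)) ⇔ (((φ ⇒ φ) ⇒ ψ) + (ψ ⇔ (φ ⇒ ψ))) = 4/5 ⇔ 4/5 = 1
¬(((¬φ ⇒ φ) ⇔ (φ + φ)) ⇔ (((φ ⇒ φ) ⇒ ψ) + (ψ ⇔ (φ ⇒ ψ)))) = ¬1 = 0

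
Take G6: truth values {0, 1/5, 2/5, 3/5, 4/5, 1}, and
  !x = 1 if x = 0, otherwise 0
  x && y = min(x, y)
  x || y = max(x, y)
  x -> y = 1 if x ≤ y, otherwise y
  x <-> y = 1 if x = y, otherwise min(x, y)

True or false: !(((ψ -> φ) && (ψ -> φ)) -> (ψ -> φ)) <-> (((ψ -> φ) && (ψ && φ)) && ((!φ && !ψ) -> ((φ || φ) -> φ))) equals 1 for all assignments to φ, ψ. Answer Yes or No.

No

Counterexample: take φ = 1/5, ψ = 1/5.
ψ -> φ = 1/5 -> 1/5 = 1
ψ -> φ = 1/5 -> 1/5 = 1
(ψ -> φ) && (ψ -> φ) = 1 && 1 = 1
ψ -> φ = 1/5 -> 1/5 = 1
((ψ -> φ) && (ψ -> φ)) -> (ψ -> φ) = 1 -> 1 = 1
!(((ψ -> φ) && (ψ -> φ)) -> (ψ -> φ)) = !1 = 0
ψ -> φ = 1/5 -> 1/5 = 1
ψ && φ = 1/5 && 1/5 = 1/5
(ψ -> φ) && (ψ && φ) = 1 && 1/5 = 1/5
!φ = !1/5 = 0
!ψ = !1/5 = 0
!φ && !ψ = 0 && 0 = 0
φ || φ = 1/5 || 1/5 = 1/5
(φ || φ) -> φ = 1/5 -> 1/5 = 1
(!φ && !ψ) -> ((φ || φ) -> φ) = 0 -> 1 = 1
((ψ -> φ) && (ψ && φ)) && ((!φ && !ψ) -> ((φ || φ) -> φ)) = 1/5 && 1 = 1/5
!(((ψ -> φ) && (ψ -> φ)) -> (ψ -> φ)) <-> (((ψ -> φ) && (ψ && φ)) && ((!φ && !ψ) -> ((φ || φ) -> φ))) = 0 <-> 1/5 = 0
This gives 0 ≠ 1.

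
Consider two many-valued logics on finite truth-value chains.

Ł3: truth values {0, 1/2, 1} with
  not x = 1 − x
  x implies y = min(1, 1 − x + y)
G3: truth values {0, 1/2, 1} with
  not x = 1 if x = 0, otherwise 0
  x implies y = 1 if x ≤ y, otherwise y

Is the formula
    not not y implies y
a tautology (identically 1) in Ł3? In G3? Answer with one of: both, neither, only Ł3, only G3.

In Ł3: every assignment gives 1 — tautology.
In G3: at y = 1/2 the value is 1/2 — not a tautology.

only Ł3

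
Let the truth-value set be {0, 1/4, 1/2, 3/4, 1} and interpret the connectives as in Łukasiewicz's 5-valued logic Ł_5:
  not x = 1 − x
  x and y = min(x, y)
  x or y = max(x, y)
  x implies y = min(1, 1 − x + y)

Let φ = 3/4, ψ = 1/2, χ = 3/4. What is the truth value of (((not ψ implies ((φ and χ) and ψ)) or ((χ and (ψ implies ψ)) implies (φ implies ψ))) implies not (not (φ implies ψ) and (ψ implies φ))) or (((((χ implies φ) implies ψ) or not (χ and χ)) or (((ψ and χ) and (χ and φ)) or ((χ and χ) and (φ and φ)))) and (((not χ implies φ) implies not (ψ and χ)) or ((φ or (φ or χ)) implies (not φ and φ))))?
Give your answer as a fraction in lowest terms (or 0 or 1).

3/4

not ψ = not 1/2 = 1/2
φ and χ = 3/4 and 3/4 = 3/4
(φ and χ) and ψ = 3/4 and 1/2 = 1/2
not ψ implies ((φ and χ) and ψ) = 1/2 implies 1/2 = 1
ψ implies ψ = 1/2 implies 1/2 = 1
χ and (ψ implies ψ) = 3/4 and 1 = 3/4
φ implies ψ = 3/4 implies 1/2 = 3/4
(χ and (ψ implies ψ)) implies (φ implies ψ) = 3/4 implies 3/4 = 1
(not ψ implies ((φ and χ) and ψ)) or ((χ and (ψ implies ψ)) implies (φ implies ψ)) = 1 or 1 = 1
φ implies ψ = 3/4 implies 1/2 = 3/4
not (φ implies ψ) = not 3/4 = 1/4
ψ implies φ = 1/2 implies 3/4 = 1
not (φ implies ψ) and (ψ implies φ) = 1/4 and 1 = 1/4
not (not (φ implies ψ) and (ψ implies φ)) = not 1/4 = 3/4
((not ψ implies ((φ and χ) and ψ)) or ((χ and (ψ implies ψ)) implies (φ implies ψ))) implies not (not (φ implies ψ) and (ψ implies φ)) = 1 implies 3/4 = 3/4
χ implies φ = 3/4 implies 3/4 = 1
(χ implies φ) implies ψ = 1 implies 1/2 = 1/2
χ and χ = 3/4 and 3/4 = 3/4
not (χ and χ) = not 3/4 = 1/4
((χ implies φ) implies ψ) or not (χ and χ) = 1/2 or 1/4 = 1/2
ψ and χ = 1/2 and 3/4 = 1/2
χ and φ = 3/4 and 3/4 = 3/4
(ψ and χ) and (χ and φ) = 1/2 and 3/4 = 1/2
χ and χ = 3/4 and 3/4 = 3/4
φ and φ = 3/4 and 3/4 = 3/4
(χ and χ) and (φ and φ) = 3/4 and 3/4 = 3/4
((ψ and χ) and (χ and φ)) or ((χ and χ) and (φ and φ)) = 1/2 or 3/4 = 3/4
(((χ implies φ) implies ψ) or not (χ and χ)) or (((ψ and χ) and (χ and φ)) or ((χ and χ) and (φ and φ))) = 1/2 or 3/4 = 3/4
not χ = not 3/4 = 1/4
not χ implies φ = 1/4 implies 3/4 = 1
ψ and χ = 1/2 and 3/4 = 1/2
not (ψ and χ) = not 1/2 = 1/2
(not χ implies φ) implies not (ψ and χ) = 1 implies 1/2 = 1/2
φ or χ = 3/4 or 3/4 = 3/4
φ or (φ or χ) = 3/4 or 3/4 = 3/4
not φ = not 3/4 = 1/4
not φ and φ = 1/4 and 3/4 = 1/4
(φ or (φ or χ)) implies (not φ and φ) = 3/4 implies 1/4 = 1/2
((not χ implies φ) implies not (ψ and χ)) or ((φ or (φ or χ)) implies (not φ and φ)) = 1/2 or 1/2 = 1/2
((((χ implies φ) implies ψ) or not (χ and χ)) or (((ψ and χ) and (χ and φ)) or ((χ and χ) and (φ and φ)))) and (((not χ implies φ) implies not (ψ and χ)) or ((φ or (φ or χ)) implies (not φ and φ))) = 3/4 and 1/2 = 1/2
(((not ψ implies ((φ and χ) and ψ)) or ((χ and (ψ implies ψ)) implies (φ implies ψ))) implies not (not (φ implies ψ) and (ψ implies φ))) or (((((χ implies φ) implies ψ) or not (χ and χ)) or (((ψ and χ) and (χ and φ)) or ((χ and χ) and (φ and φ)))) and (((not χ implies φ) implies not (ψ and χ)) or ((φ or (φ or χ)) implies (not φ and φ)))) = 3/4 or 1/2 = 3/4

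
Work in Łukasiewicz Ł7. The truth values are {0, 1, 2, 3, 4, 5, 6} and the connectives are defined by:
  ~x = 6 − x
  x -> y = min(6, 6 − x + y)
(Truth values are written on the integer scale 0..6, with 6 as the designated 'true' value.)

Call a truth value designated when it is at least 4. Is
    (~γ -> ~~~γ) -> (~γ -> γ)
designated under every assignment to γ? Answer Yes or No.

Counterexample: take γ = 0.
~γ = ~0 = 6
~γ = ~0 = 6
~~γ = ~6 = 0
~~~γ = ~0 = 6
~γ -> ~~~γ = 6 -> 6 = 6
~γ = ~0 = 6
~γ -> γ = 6 -> 0 = 0
(~γ -> ~~~γ) -> (~γ -> γ) = 6 -> 0 = 0
This gives 0, which is below 4.

No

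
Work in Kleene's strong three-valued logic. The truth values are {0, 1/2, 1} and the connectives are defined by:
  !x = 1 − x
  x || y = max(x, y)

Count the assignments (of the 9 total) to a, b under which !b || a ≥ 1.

a = 0, b = 0 ↦ 1  ≥
a = 0, b = 1/2 ↦ 1/2  <
a = 0, b = 1 ↦ 0  <
a = 1/2, b = 0 ↦ 1  ≥
a = 1/2, b = 1/2 ↦ 1/2  <
a = 1/2, b = 1 ↦ 1/2  <
a = 1, b = 0 ↦ 1  ≥
a = 1, b = 1/2 ↦ 1  ≥
a = 1, b = 1 ↦ 1  ≥
So 5 of the 9 assignments meet the threshold.

5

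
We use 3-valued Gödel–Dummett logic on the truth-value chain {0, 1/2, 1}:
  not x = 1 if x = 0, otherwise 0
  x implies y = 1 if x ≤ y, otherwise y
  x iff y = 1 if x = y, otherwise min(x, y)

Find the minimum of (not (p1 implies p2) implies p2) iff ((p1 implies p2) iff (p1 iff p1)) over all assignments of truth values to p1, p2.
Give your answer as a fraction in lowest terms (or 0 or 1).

Take p1 = 1, p2 = 1/2:
p1 implies p2 = 1 implies 1/2 = 1/2
not (p1 implies p2) = not 1/2 = 0
not (p1 implies p2) implies p2 = 0 implies 1/2 = 1
p1 implies p2 = 1 implies 1/2 = 1/2
p1 iff p1 = 1 iff 1 = 1
(p1 implies p2) iff (p1 iff p1) = 1/2 iff 1 = 1/2
(not (p1 implies p2) implies p2) iff ((p1 implies p2) iff (p1 iff p1)) = 1 iff 1/2 = 1/2
No assignment yields a value below 1/2, so this is the minimum.

1/2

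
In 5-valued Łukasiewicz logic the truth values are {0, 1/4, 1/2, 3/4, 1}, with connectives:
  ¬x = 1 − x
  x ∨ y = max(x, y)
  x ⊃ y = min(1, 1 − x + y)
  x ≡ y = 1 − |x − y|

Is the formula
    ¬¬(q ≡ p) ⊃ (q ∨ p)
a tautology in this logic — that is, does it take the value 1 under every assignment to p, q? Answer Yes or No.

No

Counterexample: take p = 0, q = 0.
q ≡ p = 0 ≡ 0 = 1
¬(q ≡ p) = ¬1 = 0
¬¬(q ≡ p) = ¬0 = 1
q ∨ p = 0 ∨ 0 = 0
¬¬(q ≡ p) ⊃ (q ∨ p) = 1 ⊃ 0 = 0
This gives 0 ≠ 1.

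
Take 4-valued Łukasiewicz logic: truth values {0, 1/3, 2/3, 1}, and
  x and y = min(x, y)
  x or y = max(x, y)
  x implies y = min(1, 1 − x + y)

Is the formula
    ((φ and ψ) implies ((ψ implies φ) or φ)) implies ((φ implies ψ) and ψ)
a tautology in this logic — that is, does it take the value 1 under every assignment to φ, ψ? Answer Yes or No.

Counterexample: take φ = 0, ψ = 0.
φ and ψ = 0 and 0 = 0
ψ implies φ = 0 implies 0 = 1
(ψ implies φ) or φ = 1 or 0 = 1
(φ and ψ) implies ((ψ implies φ) or φ) = 0 implies 1 = 1
φ implies ψ = 0 implies 0 = 1
(φ implies ψ) and ψ = 1 and 0 = 0
((φ and ψ) implies ((ψ implies φ) or φ)) implies ((φ implies ψ) and ψ) = 1 implies 0 = 0
This gives 0 ≠ 1.

No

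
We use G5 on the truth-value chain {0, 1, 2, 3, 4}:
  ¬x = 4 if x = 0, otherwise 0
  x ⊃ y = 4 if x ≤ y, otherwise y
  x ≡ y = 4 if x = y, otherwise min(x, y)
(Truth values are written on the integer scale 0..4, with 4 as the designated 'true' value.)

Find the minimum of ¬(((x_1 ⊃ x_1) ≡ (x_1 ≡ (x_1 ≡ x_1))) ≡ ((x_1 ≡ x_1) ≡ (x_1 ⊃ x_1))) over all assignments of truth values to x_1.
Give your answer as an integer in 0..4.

0

Take x_1 = 1:
x_1 ⊃ x_1 = 1 ⊃ 1 = 4
x_1 ≡ x_1 = 1 ≡ 1 = 4
x_1 ≡ (x_1 ≡ x_1) = 1 ≡ 4 = 1
(x_1 ⊃ x_1) ≡ (x_1 ≡ (x_1 ≡ x_1)) = 4 ≡ 1 = 1
x_1 ≡ x_1 = 1 ≡ 1 = 4
x_1 ⊃ x_1 = 1 ⊃ 1 = 4
(x_1 ≡ x_1) ≡ (x_1 ⊃ x_1) = 4 ≡ 4 = 4
((x_1 ⊃ x_1) ≡ (x_1 ≡ (x_1 ≡ x_1))) ≡ ((x_1 ≡ x_1) ≡ (x_1 ⊃ x_1)) = 1 ≡ 4 = 1
¬(((x_1 ⊃ x_1) ≡ (x_1 ≡ (x_1 ≡ x_1))) ≡ ((x_1 ≡ x_1) ≡ (x_1 ⊃ x_1))) = ¬1 = 0
No assignment yields a value below 0, so this is the minimum.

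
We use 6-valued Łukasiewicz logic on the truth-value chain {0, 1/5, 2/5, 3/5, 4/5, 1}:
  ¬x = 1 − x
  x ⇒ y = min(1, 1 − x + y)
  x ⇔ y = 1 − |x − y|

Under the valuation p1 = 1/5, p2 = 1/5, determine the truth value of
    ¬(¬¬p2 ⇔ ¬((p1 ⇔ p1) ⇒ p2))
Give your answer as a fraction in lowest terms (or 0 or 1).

3/5

¬p2 = ¬1/5 = 4/5
¬¬p2 = ¬4/5 = 1/5
p1 ⇔ p1 = 1/5 ⇔ 1/5 = 1
(p1 ⇔ p1) ⇒ p2 = 1 ⇒ 1/5 = 1/5
¬((p1 ⇔ p1) ⇒ p2) = ¬1/5 = 4/5
¬¬p2 ⇔ ¬((p1 ⇔ p1) ⇒ p2) = 1/5 ⇔ 4/5 = 2/5
¬(¬¬p2 ⇔ ¬((p1 ⇔ p1) ⇒ p2)) = ¬2/5 = 3/5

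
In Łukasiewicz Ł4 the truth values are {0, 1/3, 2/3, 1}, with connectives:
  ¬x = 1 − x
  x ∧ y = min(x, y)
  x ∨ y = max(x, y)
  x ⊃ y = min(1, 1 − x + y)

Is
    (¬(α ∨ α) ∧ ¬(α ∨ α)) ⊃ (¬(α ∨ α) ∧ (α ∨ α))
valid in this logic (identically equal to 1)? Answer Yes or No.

No

Counterexample: take α = 0.
α ∨ α = 0 ∨ 0 = 0
¬(α ∨ α) = ¬0 = 1
α ∨ α = 0 ∨ 0 = 0
¬(α ∨ α) = ¬0 = 1
¬(α ∨ α) ∧ ¬(α ∨ α) = 1 ∧ 1 = 1
α ∨ α = 0 ∨ 0 = 0
¬(α ∨ α) = ¬0 = 1
α ∨ α = 0 ∨ 0 = 0
¬(α ∨ α) ∧ (α ∨ α) = 1 ∧ 0 = 0
(¬(α ∨ α) ∧ ¬(α ∨ α)) ⊃ (¬(α ∨ α) ∧ (α ∨ α)) = 1 ⊃ 0 = 0
This gives 0 ≠ 1.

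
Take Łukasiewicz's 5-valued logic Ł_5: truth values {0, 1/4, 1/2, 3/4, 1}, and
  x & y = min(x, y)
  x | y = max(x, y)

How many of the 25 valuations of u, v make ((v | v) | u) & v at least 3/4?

value 1: 5 assignments (counts)
value 3/4: 5 assignments (counts)
value 1/2: 5 assignments
value 1/4: 5 assignments
value 0: 5 assignments
So 10 of the 25 assignments meet the threshold.

10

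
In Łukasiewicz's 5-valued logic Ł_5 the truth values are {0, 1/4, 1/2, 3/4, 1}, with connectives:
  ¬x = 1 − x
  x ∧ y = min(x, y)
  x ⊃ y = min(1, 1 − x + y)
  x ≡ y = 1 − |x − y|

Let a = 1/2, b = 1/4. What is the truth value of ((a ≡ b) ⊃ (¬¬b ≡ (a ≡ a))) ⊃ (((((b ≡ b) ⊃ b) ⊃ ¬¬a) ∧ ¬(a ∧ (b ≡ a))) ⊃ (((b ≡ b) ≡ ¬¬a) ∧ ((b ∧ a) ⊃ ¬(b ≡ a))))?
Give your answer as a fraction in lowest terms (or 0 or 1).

a ≡ b = 1/2 ≡ 1/4 = 3/4
¬b = ¬1/4 = 3/4
¬¬b = ¬3/4 = 1/4
a ≡ a = 1/2 ≡ 1/2 = 1
¬¬b ≡ (a ≡ a) = 1/4 ≡ 1 = 1/4
(a ≡ b) ⊃ (¬¬b ≡ (a ≡ a)) = 3/4 ⊃ 1/4 = 1/2
b ≡ b = 1/4 ≡ 1/4 = 1
(b ≡ b) ⊃ b = 1 ⊃ 1/4 = 1/4
¬a = ¬1/2 = 1/2
¬¬a = ¬1/2 = 1/2
((b ≡ b) ⊃ b) ⊃ ¬¬a = 1/4 ⊃ 1/2 = 1
b ≡ a = 1/4 ≡ 1/2 = 3/4
a ∧ (b ≡ a) = 1/2 ∧ 3/4 = 1/2
¬(a ∧ (b ≡ a)) = ¬1/2 = 1/2
(((b ≡ b) ⊃ b) ⊃ ¬¬a) ∧ ¬(a ∧ (b ≡ a)) = 1 ∧ 1/2 = 1/2
b ≡ b = 1/4 ≡ 1/4 = 1
¬a = ¬1/2 = 1/2
¬¬a = ¬1/2 = 1/2
(b ≡ b) ≡ ¬¬a = 1 ≡ 1/2 = 1/2
b ∧ a = 1/4 ∧ 1/2 = 1/4
b ≡ a = 1/4 ≡ 1/2 = 3/4
¬(b ≡ a) = ¬3/4 = 1/4
(b ∧ a) ⊃ ¬(b ≡ a) = 1/4 ⊃ 1/4 = 1
((b ≡ b) ≡ ¬¬a) ∧ ((b ∧ a) ⊃ ¬(b ≡ a)) = 1/2 ∧ 1 = 1/2
((((b ≡ b) ⊃ b) ⊃ ¬¬a) ∧ ¬(a ∧ (b ≡ a))) ⊃ (((b ≡ b) ≡ ¬¬a) ∧ ((b ∧ a) ⊃ ¬(b ≡ a))) = 1/2 ⊃ 1/2 = 1
((a ≡ b) ⊃ (¬¬b ≡ (a ≡ a))) ⊃ (((((b ≡ b) ⊃ b) ⊃ ¬¬a) ∧ ¬(a ∧ (b ≡ a))) ⊃ (((b ≡ b) ≡ ¬¬a) ∧ ((b ∧ a) ⊃ ¬(b ≡ a)))) = 1/2 ⊃ 1 = 1

1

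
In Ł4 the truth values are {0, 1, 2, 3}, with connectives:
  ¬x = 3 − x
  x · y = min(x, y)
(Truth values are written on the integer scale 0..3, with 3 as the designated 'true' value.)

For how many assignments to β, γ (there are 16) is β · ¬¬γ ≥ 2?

β = 0, γ = 0 ↦ 0  <
β = 0, γ = 1 ↦ 0  <
β = 0, γ = 2 ↦ 0  <
β = 0, γ = 3 ↦ 0  <
β = 1, γ = 0 ↦ 0  <
β = 1, γ = 1 ↦ 1  <
β = 1, γ = 2 ↦ 1  <
β = 1, γ = 3 ↦ 1  <
β = 2, γ = 0 ↦ 0  <
β = 2, γ = 1 ↦ 1  <
β = 2, γ = 2 ↦ 2  ≥
β = 2, γ = 3 ↦ 2  ≥
β = 3, γ = 0 ↦ 0  <
β = 3, γ = 1 ↦ 1  <
β = 3, γ = 2 ↦ 2  ≥
β = 3, γ = 3 ↦ 3  ≥
So 4 of the 16 assignments meet the threshold.

4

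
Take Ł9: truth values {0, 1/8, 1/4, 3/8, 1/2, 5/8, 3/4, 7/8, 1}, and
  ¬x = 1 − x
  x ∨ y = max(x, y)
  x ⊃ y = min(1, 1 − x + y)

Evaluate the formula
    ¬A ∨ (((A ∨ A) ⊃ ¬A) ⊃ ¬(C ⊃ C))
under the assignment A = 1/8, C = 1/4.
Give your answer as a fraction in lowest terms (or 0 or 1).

7/8

¬A = ¬1/8 = 7/8
A ∨ A = 1/8 ∨ 1/8 = 1/8
¬A = ¬1/8 = 7/8
(A ∨ A) ⊃ ¬A = 1/8 ⊃ 7/8 = 1
C ⊃ C = 1/4 ⊃ 1/4 = 1
¬(C ⊃ C) = ¬1 = 0
((A ∨ A) ⊃ ¬A) ⊃ ¬(C ⊃ C) = 1 ⊃ 0 = 0
¬A ∨ (((A ∨ A) ⊃ ¬A) ⊃ ¬(C ⊃ C)) = 7/8 ∨ 0 = 7/8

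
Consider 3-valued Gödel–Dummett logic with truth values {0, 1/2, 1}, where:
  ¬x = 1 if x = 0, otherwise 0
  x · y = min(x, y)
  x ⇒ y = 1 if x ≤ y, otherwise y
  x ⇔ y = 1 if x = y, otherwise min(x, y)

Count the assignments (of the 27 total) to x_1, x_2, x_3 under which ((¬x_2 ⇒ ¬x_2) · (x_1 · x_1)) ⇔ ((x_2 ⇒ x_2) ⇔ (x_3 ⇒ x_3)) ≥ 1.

9

value 1: 9 assignments (counts)
value 1/2: 9 assignments
value 0: 9 assignments
So 9 of the 27 assignments meet the threshold.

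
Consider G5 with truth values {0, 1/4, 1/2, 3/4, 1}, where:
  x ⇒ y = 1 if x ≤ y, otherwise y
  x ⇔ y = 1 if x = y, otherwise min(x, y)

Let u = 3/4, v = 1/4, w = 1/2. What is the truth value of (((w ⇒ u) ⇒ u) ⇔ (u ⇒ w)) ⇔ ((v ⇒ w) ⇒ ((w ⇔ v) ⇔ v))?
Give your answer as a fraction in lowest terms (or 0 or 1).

w ⇒ u = 1/2 ⇒ 3/4 = 1
(w ⇒ u) ⇒ u = 1 ⇒ 3/4 = 3/4
u ⇒ w = 3/4 ⇒ 1/2 = 1/2
((w ⇒ u) ⇒ u) ⇔ (u ⇒ w) = 3/4 ⇔ 1/2 = 1/2
v ⇒ w = 1/4 ⇒ 1/2 = 1
w ⇔ v = 1/2 ⇔ 1/4 = 1/4
(w ⇔ v) ⇔ v = 1/4 ⇔ 1/4 = 1
(v ⇒ w) ⇒ ((w ⇔ v) ⇔ v) = 1 ⇒ 1 = 1
(((w ⇒ u) ⇒ u) ⇔ (u ⇒ w)) ⇔ ((v ⇒ w) ⇒ ((w ⇔ v) ⇔ v)) = 1/2 ⇔ 1 = 1/2

1/2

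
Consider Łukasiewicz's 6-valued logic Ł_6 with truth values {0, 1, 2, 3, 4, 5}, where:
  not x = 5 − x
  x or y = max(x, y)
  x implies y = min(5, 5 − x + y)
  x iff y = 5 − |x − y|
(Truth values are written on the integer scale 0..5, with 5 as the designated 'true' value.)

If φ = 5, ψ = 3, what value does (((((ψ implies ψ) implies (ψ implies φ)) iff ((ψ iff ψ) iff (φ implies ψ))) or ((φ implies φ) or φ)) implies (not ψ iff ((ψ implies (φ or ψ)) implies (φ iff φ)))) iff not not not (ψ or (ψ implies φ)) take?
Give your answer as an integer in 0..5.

3

ψ implies ψ = 3 implies 3 = 5
ψ implies φ = 3 implies 5 = 5
(ψ implies ψ) implies (ψ implies φ) = 5 implies 5 = 5
ψ iff ψ = 3 iff 3 = 5
φ implies ψ = 5 implies 3 = 3
(ψ iff ψ) iff (φ implies ψ) = 5 iff 3 = 3
((ψ implies ψ) implies (ψ implies φ)) iff ((ψ iff ψ) iff (φ implies ψ)) = 5 iff 3 = 3
φ implies φ = 5 implies 5 = 5
(φ implies φ) or φ = 5 or 5 = 5
(((ψ implies ψ) implies (ψ implies φ)) iff ((ψ iff ψ) iff (φ implies ψ))) or ((φ implies φ) or φ) = 3 or 5 = 5
not ψ = not 3 = 2
φ or ψ = 5 or 3 = 5
ψ implies (φ or ψ) = 3 implies 5 = 5
φ iff φ = 5 iff 5 = 5
(ψ implies (φ or ψ)) implies (φ iff φ) = 5 implies 5 = 5
not ψ iff ((ψ implies (φ or ψ)) implies (φ iff φ)) = 2 iff 5 = 2
((((ψ implies ψ) implies (ψ implies φ)) iff ((ψ iff ψ) iff (φ implies ψ))) or ((φ implies φ) or φ)) implies (not ψ iff ((ψ implies (φ or ψ)) implies (φ iff φ))) = 5 implies 2 = 2
ψ implies φ = 3 implies 5 = 5
ψ or (ψ implies φ) = 3 or 5 = 5
not (ψ or (ψ implies φ)) = not 5 = 0
not not (ψ or (ψ implies φ)) = not 0 = 5
not not not (ψ or (ψ implies φ)) = not 5 = 0
(((((ψ implies ψ) implies (ψ implies φ)) iff ((ψ iff ψ) iff (φ implies ψ))) or ((φ implies φ) or φ)) implies (not ψ iff ((ψ implies (φ or ψ)) implies (φ iff φ)))) iff not not not (ψ or (ψ implies φ)) = 2 iff 0 = 3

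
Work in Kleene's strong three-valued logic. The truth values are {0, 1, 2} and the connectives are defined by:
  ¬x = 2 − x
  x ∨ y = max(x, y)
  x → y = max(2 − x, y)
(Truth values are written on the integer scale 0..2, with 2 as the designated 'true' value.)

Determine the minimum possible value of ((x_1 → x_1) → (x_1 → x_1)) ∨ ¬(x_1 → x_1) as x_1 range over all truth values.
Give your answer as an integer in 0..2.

1

Take x_1 = 1:
x_1 → x_1 = 1 → 1 = 1
x_1 → x_1 = 1 → 1 = 1
(x_1 → x_1) → (x_1 → x_1) = 1 → 1 = 1
x_1 → x_1 = 1 → 1 = 1
¬(x_1 → x_1) = ¬1 = 1
((x_1 → x_1) → (x_1 → x_1)) ∨ ¬(x_1 → x_1) = 1 ∨ 1 = 1
No assignment yields a value below 1, so this is the minimum.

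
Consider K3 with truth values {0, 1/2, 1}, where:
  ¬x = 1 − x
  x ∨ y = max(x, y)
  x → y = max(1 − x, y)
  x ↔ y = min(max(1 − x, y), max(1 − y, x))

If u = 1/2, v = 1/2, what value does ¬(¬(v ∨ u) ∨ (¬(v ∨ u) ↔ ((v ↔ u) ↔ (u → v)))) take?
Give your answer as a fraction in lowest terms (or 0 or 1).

1/2

v ∨ u = 1/2 ∨ 1/2 = 1/2
¬(v ∨ u) = ¬1/2 = 1/2
v ∨ u = 1/2 ∨ 1/2 = 1/2
¬(v ∨ u) = ¬1/2 = 1/2
v ↔ u = 1/2 ↔ 1/2 = 1/2
u → v = 1/2 → 1/2 = 1/2
(v ↔ u) ↔ (u → v) = 1/2 ↔ 1/2 = 1/2
¬(v ∨ u) ↔ ((v ↔ u) ↔ (u → v)) = 1/2 ↔ 1/2 = 1/2
¬(v ∨ u) ∨ (¬(v ∨ u) ↔ ((v ↔ u) ↔ (u → v))) = 1/2 ∨ 1/2 = 1/2
¬(¬(v ∨ u) ∨ (¬(v ∨ u) ↔ ((v ↔ u) ↔ (u → v)))) = ¬1/2 = 1/2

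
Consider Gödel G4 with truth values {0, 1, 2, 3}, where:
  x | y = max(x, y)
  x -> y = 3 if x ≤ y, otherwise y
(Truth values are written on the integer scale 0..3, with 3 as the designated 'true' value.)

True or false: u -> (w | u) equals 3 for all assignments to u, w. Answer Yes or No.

Yes

u = 0, w = 0 ↦ 3
u = 0, w = 1 ↦ 3
u = 0, w = 2 ↦ 3
u = 0, w = 3 ↦ 3
u = 1, w = 0 ↦ 3
u = 1, w = 1 ↦ 3
u = 1, w = 2 ↦ 3
u = 1, w = 3 ↦ 3
u = 2, w = 0 ↦ 3
u = 2, w = 1 ↦ 3
u = 2, w = 2 ↦ 3
u = 2, w = 3 ↦ 3
u = 3, w = 0 ↦ 3
u = 3, w = 1 ↦ 3
u = 3, w = 2 ↦ 3
u = 3, w = 3 ↦ 3
Every assignment gives a value ≥ 3.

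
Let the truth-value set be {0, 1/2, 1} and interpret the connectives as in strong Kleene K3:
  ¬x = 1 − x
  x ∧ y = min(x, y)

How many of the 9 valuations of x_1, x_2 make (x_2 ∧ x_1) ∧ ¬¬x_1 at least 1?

x_1 = 0, x_2 = 0 ↦ 0  <
x_1 = 0, x_2 = 1/2 ↦ 0  <
x_1 = 0, x_2 = 1 ↦ 0  <
x_1 = 1/2, x_2 = 0 ↦ 0  <
x_1 = 1/2, x_2 = 1/2 ↦ 1/2  <
x_1 = 1/2, x_2 = 1 ↦ 1/2  <
x_1 = 1, x_2 = 0 ↦ 0  <
x_1 = 1, x_2 = 1/2 ↦ 1/2  <
x_1 = 1, x_2 = 1 ↦ 1  ≥
So 1 of the 9 assignments meets the threshold.

1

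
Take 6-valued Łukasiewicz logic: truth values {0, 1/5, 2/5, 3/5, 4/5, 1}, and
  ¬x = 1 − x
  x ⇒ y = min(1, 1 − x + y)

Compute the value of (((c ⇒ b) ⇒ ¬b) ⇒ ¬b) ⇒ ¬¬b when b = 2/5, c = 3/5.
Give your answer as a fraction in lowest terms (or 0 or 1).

c ⇒ b = 3/5 ⇒ 2/5 = 4/5
¬b = ¬2/5 = 3/5
(c ⇒ b) ⇒ ¬b = 4/5 ⇒ 3/5 = 4/5
¬b = ¬2/5 = 3/5
((c ⇒ b) ⇒ ¬b) ⇒ ¬b = 4/5 ⇒ 3/5 = 4/5
¬b = ¬2/5 = 3/5
¬¬b = ¬3/5 = 2/5
(((c ⇒ b) ⇒ ¬b) ⇒ ¬b) ⇒ ¬¬b = 4/5 ⇒ 2/5 = 3/5

3/5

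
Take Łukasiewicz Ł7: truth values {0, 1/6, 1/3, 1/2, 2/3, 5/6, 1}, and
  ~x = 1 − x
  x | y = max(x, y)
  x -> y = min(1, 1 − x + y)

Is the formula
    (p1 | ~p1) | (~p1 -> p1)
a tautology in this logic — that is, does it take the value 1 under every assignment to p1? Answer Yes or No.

No

Counterexample: take p1 = 1/6.
~p1 = ~1/6 = 5/6
p1 | ~p1 = 1/6 | 5/6 = 5/6
~p1 = ~1/6 = 5/6
~p1 -> p1 = 5/6 -> 1/6 = 1/3
(p1 | ~p1) | (~p1 -> p1) = 5/6 | 1/3 = 5/6
This gives 5/6 ≠ 1.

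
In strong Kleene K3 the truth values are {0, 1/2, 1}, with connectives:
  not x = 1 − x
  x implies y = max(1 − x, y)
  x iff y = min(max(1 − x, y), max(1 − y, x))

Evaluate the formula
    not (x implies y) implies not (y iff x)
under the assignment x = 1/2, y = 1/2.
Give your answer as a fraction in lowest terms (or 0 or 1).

x implies y = 1/2 implies 1/2 = 1/2
not (x implies y) = not 1/2 = 1/2
y iff x = 1/2 iff 1/2 = 1/2
not (y iff x) = not 1/2 = 1/2
not (x implies y) implies not (y iff x) = 1/2 implies 1/2 = 1/2

1/2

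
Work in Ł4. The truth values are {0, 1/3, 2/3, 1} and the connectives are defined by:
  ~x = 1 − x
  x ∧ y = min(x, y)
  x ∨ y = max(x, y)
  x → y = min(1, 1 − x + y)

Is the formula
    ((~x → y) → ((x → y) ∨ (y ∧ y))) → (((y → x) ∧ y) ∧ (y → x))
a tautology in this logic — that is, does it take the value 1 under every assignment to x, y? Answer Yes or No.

Counterexample: take x = 0, y = 0.
~x = ~0 = 1
~x → y = 1 → 0 = 0
x → y = 0 → 0 = 1
y ∧ y = 0 ∧ 0 = 0
(x → y) ∨ (y ∧ y) = 1 ∨ 0 = 1
(~x → y) → ((x → y) ∨ (y ∧ y)) = 0 → 1 = 1
y → x = 0 → 0 = 1
(y → x) ∧ y = 1 ∧ 0 = 0
y → x = 0 → 0 = 1
((y → x) ∧ y) ∧ (y → x) = 0 ∧ 1 = 0
((~x → y) → ((x → y) ∨ (y ∧ y))) → (((y → x) ∧ y) ∧ (y → x)) = 1 → 0 = 0
This gives 0 ≠ 1.

No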